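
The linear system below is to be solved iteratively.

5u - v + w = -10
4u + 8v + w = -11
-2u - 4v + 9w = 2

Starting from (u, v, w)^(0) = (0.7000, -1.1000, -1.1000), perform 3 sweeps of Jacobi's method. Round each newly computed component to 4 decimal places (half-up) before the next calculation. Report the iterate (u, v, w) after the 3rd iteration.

Iteration 1:
  u = (-10 - (-1)·-1.1000 - (1)·-1.1000) / (5) = -2.0000
  v = (-11 - (4)·0.7000 - (1)·-1.1000) / (8) = -1.5875
  w = (2 - (-2)·0.7000 - (-4)·-1.1000) / (9) = -0.1111
Iteration 2:
  u = (-10 - (-1)·-1.5875 - (1)·-0.1111) / (5) = -2.2953
  v = (-11 - (4)·-2.0000 - (1)·-0.1111) / (8) = -0.3611
  w = (2 - (-2)·-2.0000 - (-4)·-1.5875) / (9) = -0.9278
Iteration 3:
  u = (-10 - (-1)·-0.3611 - (1)·-0.9278) / (5) = -1.8867
  v = (-11 - (4)·-2.2953 - (1)·-0.9278) / (8) = -0.1114
  w = (2 - (-2)·-2.2953 - (-4)·-0.3611) / (9) = -0.4483

(-1.8867, -0.1114, -0.4483)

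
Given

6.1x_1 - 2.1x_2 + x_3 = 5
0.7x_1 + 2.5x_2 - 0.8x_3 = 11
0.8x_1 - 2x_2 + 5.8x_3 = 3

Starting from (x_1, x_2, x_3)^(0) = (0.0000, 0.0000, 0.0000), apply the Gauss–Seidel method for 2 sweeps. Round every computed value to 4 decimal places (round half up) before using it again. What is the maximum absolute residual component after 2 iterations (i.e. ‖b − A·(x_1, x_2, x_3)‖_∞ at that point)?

0.6340

Iteration 1:
  x_1 = (5 - (-2.1)·0.0000 - (1)·0.0000) / (6.1) = 0.8197
  x_2 = (11 - (0.7)·0.8197 - (-0.8)·0.0000) / (2.5) = 4.1705
  x_3 = (3 - (0.8)·0.8197 - (-2)·4.1705) / (5.8) = 1.8423
Iteration 2:
  x_1 = (5 - (-2.1)·4.1705 - (1)·1.8423) / (6.1) = 1.9534
  x_2 = (11 - (0.7)·1.9534 - (-0.8)·1.8423) / (2.5) = 4.4426
  x_3 = (3 - (0.8)·1.9534 - (-2)·4.4426) / (5.8) = 1.7797
Residual b − A·x = (0.6340, -0.0501, 0.0002); ∞-norm = 0.6340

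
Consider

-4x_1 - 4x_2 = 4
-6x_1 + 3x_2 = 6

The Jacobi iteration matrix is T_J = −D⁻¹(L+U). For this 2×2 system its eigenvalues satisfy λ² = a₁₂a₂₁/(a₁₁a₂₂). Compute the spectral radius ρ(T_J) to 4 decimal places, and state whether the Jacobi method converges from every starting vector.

a₁₂a₂₁/(a₁₁a₂₂) = (-4)·(-6) / ((-4)·(3)) = -2.000000
ρ = √|-2.000000| = √2.000000 = 1.4142
ρ > 1, so Jacobi diverges

1.4142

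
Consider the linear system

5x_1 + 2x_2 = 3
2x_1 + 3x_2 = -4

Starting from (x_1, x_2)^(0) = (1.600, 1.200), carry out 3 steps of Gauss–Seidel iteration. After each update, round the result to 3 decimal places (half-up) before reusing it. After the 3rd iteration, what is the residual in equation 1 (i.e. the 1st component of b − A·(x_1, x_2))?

0.372

Iteration 1:
  x_1 = (3 - (2)·1.200) / (5) = 0.120
  x_2 = (-4 - (2)·0.120) / (3) = -1.413
Iteration 2:
  x_1 = (3 - (2)·-1.413) / (5) = 1.165
  x_2 = (-4 - (2)·1.165) / (3) = -2.110
Iteration 3:
  x_1 = (3 - (2)·-2.110) / (5) = 1.444
  x_2 = (-4 - (2)·1.444) / (3) = -2.296
Residual b − A·x = (0.372, 0.000)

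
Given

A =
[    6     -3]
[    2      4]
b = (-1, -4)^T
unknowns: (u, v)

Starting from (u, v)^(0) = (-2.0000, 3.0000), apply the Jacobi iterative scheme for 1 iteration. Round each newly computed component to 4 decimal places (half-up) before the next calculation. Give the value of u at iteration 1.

1.3333

Iteration 1:
  u = (-1 - (-3)·3.0000) / (6) = 1.3333
  v = (-4 - (2)·-2.0000) / (4) = 0.0000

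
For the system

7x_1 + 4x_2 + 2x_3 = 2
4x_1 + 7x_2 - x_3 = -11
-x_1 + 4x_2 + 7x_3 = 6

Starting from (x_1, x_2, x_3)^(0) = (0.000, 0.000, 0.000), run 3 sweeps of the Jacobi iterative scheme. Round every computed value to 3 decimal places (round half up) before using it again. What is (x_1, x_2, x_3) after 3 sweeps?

Iteration 1:
  x_1 = (2 - (4)·0.000 - (2)·0.000) / (7) = 0.286
  x_2 = (-11 - (4)·0.000 - (-1)·0.000) / (7) = -1.571
  x_3 = (6 - (-1)·0.000 - (4)·0.000) / (7) = 0.857
Iteration 2:
  x_1 = (2 - (4)·-1.571 - (2)·0.857) / (7) = 0.939
  x_2 = (-11 - (4)·0.286 - (-1)·0.857) / (7) = -1.612
  x_3 = (6 - (-1)·0.286 - (4)·-1.571) / (7) = 1.796
Iteration 3:
  x_1 = (2 - (4)·-1.612 - (2)·1.796) / (7) = 0.694
  x_2 = (-11 - (4)·0.939 - (-1)·1.796) / (7) = -1.851
  x_3 = (6 - (-1)·0.939 - (4)·-1.612) / (7) = 1.912

(0.694, -1.851, 1.912)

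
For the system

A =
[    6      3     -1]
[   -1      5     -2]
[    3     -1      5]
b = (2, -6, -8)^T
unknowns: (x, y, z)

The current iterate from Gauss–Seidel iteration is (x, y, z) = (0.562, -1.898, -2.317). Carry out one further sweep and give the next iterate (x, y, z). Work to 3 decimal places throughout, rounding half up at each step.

One sweep:
  x = (2 - (3)·-1.898 - (-1)·-2.317) / (6) = 0.896
  y = (-6 - (-1)·0.896 - (-2)·-2.317) / (5) = -1.948
  z = (-8 - (3)·0.896 - (-1)·-1.948) / (5) = -2.527

(0.896, -1.948, -2.527)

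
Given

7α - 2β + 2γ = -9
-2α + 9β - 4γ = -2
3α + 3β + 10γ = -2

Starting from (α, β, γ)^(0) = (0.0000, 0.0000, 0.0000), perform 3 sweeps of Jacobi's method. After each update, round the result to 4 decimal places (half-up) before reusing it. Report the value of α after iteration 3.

Iteration 1:
  α = (-9 - (-2)·0.0000 - (2)·0.0000) / (7) = -1.2857
  β = (-2 - (-2)·0.0000 - (-4)·0.0000) / (9) = -0.2222
  γ = (-2 - (3)·0.0000 - (3)·0.0000) / (10) = -0.2000
Iteration 2:
  α = (-9 - (-2)·-0.2222 - (2)·-0.2000) / (7) = -1.2921
  β = (-2 - (-2)·-1.2857 - (-4)·-0.2000) / (9) = -0.5968
  γ = (-2 - (3)·-1.2857 - (3)·-0.2222) / (10) = 0.2524
Iteration 3:
  α = (-9 - (-2)·-0.5968 - (2)·0.2524) / (7) = -1.5283
  β = (-2 - (-2)·-1.2921 - (-4)·0.2524) / (9) = -0.3972
  γ = (-2 - (3)·-1.2921 - (3)·-0.5968) / (10) = 0.3667

-1.5283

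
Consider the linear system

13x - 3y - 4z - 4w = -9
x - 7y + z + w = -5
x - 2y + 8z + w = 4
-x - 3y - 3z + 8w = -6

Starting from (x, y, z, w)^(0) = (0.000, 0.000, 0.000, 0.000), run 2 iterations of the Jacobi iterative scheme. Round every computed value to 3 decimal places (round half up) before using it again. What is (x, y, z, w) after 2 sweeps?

(-0.604, 0.580, 0.859, -0.381)

Iteration 1:
  x = (-9 - (-3)·0.000 - (-4)·0.000 - (-4)·0.000) / (13) = -0.692
  y = (-5 - (1)·0.000 - (1)·0.000 - (1)·0.000) / (-7) = 0.714
  z = (4 - (1)·0.000 - (-2)·0.000 - (1)·0.000) / (8) = 0.500
  w = (-6 - (-1)·0.000 - (-3)·0.000 - (-3)·0.000) / (8) = -0.750
Iteration 2:
  x = (-9 - (-3)·0.714 - (-4)·0.500 - (-4)·-0.750) / (13) = -0.604
  y = (-5 - (1)·-0.692 - (1)·0.500 - (1)·-0.750) / (-7) = 0.580
  z = (4 - (1)·-0.692 - (-2)·0.714 - (1)·-0.750) / (8) = 0.859
  w = (-6 - (-1)·-0.692 - (-3)·0.714 - (-3)·0.500) / (8) = -0.381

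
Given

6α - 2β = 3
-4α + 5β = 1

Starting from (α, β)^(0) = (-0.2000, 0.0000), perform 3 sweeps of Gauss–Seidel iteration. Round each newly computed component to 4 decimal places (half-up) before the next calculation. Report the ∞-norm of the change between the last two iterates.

0.0533

Iteration 1:
  α = (3 - (-2)·0.0000) / (6) = 0.5000
  β = (1 - (-4)·0.5000) / (5) = 0.6000
Iteration 2:
  α = (3 - (-2)·0.6000) / (6) = 0.7000
  β = (1 - (-4)·0.7000) / (5) = 0.7600
Iteration 3:
  α = (3 - (-2)·0.7600) / (6) = 0.7533
  β = (1 - (-4)·0.7533) / (5) = 0.8026
Change: (0.0533, 0.0426) → max |·| = 0.0533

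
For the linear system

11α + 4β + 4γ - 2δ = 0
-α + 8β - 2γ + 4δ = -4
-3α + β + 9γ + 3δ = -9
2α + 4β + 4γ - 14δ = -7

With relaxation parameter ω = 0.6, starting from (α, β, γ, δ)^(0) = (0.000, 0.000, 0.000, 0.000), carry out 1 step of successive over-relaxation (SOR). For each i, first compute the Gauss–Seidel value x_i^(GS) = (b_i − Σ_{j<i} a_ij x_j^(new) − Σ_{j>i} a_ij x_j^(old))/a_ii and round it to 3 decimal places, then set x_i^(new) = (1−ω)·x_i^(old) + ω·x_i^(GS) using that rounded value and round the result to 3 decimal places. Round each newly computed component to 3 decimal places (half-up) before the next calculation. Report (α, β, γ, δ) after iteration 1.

Iteration 1:
  α: GS value = (0 - (4)·0.000 - (4)·0.000 - (-2)·0.000) / (11) = 0.000;  α ← (1−ω)·0.000 + ω·0.000 = 0.000
  β: GS value = (-4 - (-1)·0.000 - (-2)·0.000 - (4)·0.000) / (8) = -0.500;  β ← (1−ω)·0.000 + ω·-0.500 = -0.300
  γ: GS value = (-9 - (-3)·0.000 - (1)·-0.300 - (3)·0.000) / (9) = -0.967;  γ ← (1−ω)·0.000 + ω·-0.967 = -0.580
  δ: GS value = (-7 - (2)·0.000 - (4)·-0.300 - (4)·-0.580) / (-14) = 0.249;  δ ← (1−ω)·0.000 + ω·0.249 = 0.149

(0.000, -0.300, -0.580, 0.149)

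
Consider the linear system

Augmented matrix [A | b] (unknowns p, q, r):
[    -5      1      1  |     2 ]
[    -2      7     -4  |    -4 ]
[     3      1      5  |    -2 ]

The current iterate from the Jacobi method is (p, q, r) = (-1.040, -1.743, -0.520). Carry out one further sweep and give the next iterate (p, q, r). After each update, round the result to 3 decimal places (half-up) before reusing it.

(-0.853, -1.166, 0.573)

One sweep:
  p = (2 - (1)·-1.743 - (1)·-0.520) / (-5) = -0.853
  q = (-4 - (-2)·-1.040 - (-4)·-0.520) / (7) = -1.166
  r = (-2 - (3)·-1.040 - (1)·-1.743) / (5) = 0.573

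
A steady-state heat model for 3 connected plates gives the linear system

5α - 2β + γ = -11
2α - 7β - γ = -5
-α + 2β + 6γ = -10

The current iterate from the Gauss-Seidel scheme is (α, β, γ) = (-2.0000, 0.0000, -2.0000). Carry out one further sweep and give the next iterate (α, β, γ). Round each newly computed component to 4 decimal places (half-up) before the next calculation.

One sweep:
  α = (-11 - (-2)·0.0000 - (1)·-2.0000) / (5) = -1.8000
  β = (-5 - (2)·-1.8000 - (-1)·-2.0000) / (-7) = 0.4857
  γ = (-10 - (-1)·-1.8000 - (2)·0.4857) / (6) = -2.1286

(-1.8000, 0.4857, -2.1286)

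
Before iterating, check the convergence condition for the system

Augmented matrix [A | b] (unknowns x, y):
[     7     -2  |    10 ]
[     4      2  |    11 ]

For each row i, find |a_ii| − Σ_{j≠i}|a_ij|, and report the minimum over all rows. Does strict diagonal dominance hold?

row 1: |7| − (2) = 5
row 2: |2| − (4) = -2
minimum over rows = -2 → not strictly diagonally dominant

-2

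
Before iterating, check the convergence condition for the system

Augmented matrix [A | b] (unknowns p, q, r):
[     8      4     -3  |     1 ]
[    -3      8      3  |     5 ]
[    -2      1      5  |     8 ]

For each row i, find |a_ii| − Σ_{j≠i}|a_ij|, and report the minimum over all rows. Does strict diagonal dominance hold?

row 1: |8| − (4+3) = 1
row 2: |8| − (3+3) = 2
row 3: |5| − (2+1) = 2
minimum over rows = 1 → strictly diagonally dominant (convergence guaranteed)

1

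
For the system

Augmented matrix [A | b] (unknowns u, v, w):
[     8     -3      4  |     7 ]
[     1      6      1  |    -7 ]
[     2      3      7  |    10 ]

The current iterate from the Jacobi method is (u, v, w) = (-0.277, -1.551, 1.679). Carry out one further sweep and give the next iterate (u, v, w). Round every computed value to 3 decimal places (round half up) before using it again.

(-0.546, -1.400, 2.172)

One sweep:
  u = (7 - (-3)·-1.551 - (4)·1.679) / (8) = -0.546
  v = (-7 - (1)·-0.277 - (1)·1.679) / (6) = -1.400
  w = (10 - (2)·-0.277 - (3)·-1.551) / (7) = 2.172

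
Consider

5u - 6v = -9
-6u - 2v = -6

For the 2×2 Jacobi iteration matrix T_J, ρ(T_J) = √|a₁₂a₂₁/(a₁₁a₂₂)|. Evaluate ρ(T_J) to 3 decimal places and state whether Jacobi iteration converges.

a₁₂a₂₁/(a₁₁a₂₂) = (-6)·(-6) / ((5)·(-2)) = -3.600000
ρ = √|-3.600000| = √3.600000 = 1.897
ρ > 1, so Jacobi diverges

1.897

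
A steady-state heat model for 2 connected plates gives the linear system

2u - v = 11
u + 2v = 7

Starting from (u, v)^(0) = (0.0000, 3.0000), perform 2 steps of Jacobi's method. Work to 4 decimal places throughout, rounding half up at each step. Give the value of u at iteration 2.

Iteration 1:
  u = (11 - (-1)·3.0000) / (2) = 7.0000
  v = (7 - (1)·0.0000) / (2) = 3.5000
Iteration 2:
  u = (11 - (-1)·3.5000) / (2) = 7.2500
  v = (7 - (1)·7.0000) / (2) = 0.0000

7.2500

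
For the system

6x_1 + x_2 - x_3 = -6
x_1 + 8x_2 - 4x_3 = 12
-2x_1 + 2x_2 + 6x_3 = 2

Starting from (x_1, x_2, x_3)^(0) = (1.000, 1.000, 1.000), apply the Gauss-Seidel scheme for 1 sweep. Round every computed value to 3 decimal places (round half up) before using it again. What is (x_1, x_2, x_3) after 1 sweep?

(-1.000, 2.125, -0.708)

Iteration 1:
  x_1 = (-6 - (1)·1.000 - (-1)·1.000) / (6) = -1.000
  x_2 = (12 - (1)·-1.000 - (-4)·1.000) / (8) = 2.125
  x_3 = (2 - (-2)·-1.000 - (2)·2.125) / (6) = -0.708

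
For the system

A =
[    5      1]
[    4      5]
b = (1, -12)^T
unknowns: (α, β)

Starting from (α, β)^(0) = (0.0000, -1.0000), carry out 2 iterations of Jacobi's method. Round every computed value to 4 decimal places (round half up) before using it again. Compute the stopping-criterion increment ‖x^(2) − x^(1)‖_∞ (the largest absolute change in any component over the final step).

Iteration 1:
  α = (1 - (1)·-1.0000) / (5) = 0.4000
  β = (-12 - (4)·0.0000) / (5) = -2.4000
Iteration 2:
  α = (1 - (1)·-2.4000) / (5) = 0.6800
  β = (-12 - (4)·0.4000) / (5) = -2.7200
Change: (0.2800, -0.3200) → max |·| = 0.3200

0.3200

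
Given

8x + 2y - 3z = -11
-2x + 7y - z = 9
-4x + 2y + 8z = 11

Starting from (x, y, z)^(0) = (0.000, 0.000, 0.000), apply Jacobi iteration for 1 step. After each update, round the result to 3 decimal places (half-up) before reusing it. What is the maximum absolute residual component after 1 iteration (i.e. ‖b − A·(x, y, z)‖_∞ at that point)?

Iteration 1:
  x = (-11 - (2)·0.000 - (-3)·0.000) / (8) = -1.375
  y = (9 - (-2)·0.000 - (-1)·0.000) / (7) = 1.286
  z = (11 - (-4)·0.000 - (2)·0.000) / (8) = 1.375
Residual b − A·x = (1.553, -1.377, -8.072); ∞-norm = 8.072

8.072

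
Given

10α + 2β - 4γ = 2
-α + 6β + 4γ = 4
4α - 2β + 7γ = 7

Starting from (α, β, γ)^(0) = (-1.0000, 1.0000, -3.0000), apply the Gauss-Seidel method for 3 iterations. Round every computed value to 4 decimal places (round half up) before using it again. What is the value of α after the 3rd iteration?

Iteration 1:
  α = (2 - (2)·1.0000 - (-4)·-3.0000) / (10) = -1.2000
  β = (4 - (-1)·-1.2000 - (4)·-3.0000) / (6) = 2.4667
  γ = (7 - (4)·-1.2000 - (-2)·2.4667) / (7) = 2.3905
Iteration 2:
  α = (2 - (2)·2.4667 - (-4)·2.3905) / (10) = 0.6629
  β = (4 - (-1)·0.6629 - (4)·2.3905) / (6) = -0.8165
  γ = (7 - (4)·0.6629 - (-2)·-0.8165) / (7) = 0.3879
Iteration 3:
  α = (2 - (2)·-0.8165 - (-4)·0.3879) / (10) = 0.5185
  β = (4 - (-1)·0.5185 - (4)·0.3879) / (6) = 0.4945
  γ = (7 - (4)·0.5185 - (-2)·0.4945) / (7) = 0.8450

0.5185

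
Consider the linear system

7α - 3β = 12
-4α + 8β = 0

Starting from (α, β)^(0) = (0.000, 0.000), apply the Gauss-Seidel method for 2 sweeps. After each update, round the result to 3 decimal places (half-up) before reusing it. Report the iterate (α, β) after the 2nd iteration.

(2.082, 1.041)

Iteration 1:
  α = (12 - (-3)·0.000) / (7) = 1.714
  β = (0 - (-4)·1.714) / (8) = 0.857
Iteration 2:
  α = (12 - (-3)·0.857) / (7) = 2.082
  β = (0 - (-4)·2.082) / (8) = 1.041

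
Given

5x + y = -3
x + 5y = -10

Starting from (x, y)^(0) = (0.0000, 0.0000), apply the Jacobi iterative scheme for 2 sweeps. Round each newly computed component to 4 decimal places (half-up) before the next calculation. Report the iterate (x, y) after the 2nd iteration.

(-0.2000, -1.8800)

Iteration 1:
  x = (-3 - (1)·0.0000) / (5) = -0.6000
  y = (-10 - (1)·0.0000) / (5) = -2.0000
Iteration 2:
  x = (-3 - (1)·-2.0000) / (5) = -0.2000
  y = (-10 - (1)·-0.6000) / (5) = -1.8800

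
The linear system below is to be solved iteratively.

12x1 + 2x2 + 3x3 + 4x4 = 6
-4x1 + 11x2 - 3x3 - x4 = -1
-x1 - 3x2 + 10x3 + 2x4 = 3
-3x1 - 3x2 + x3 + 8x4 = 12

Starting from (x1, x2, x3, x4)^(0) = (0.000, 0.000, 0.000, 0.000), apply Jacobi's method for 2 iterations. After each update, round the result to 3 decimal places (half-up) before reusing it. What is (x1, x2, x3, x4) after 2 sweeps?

Iteration 1:
  x1 = (6 - (2)·0.000 - (3)·0.000 - (4)·0.000) / (12) = 0.500
  x2 = (-1 - (-4)·0.000 - (-3)·0.000 - (-1)·0.000) / (11) = -0.091
  x3 = (3 - (-1)·0.000 - (-3)·0.000 - (2)·0.000) / (10) = 0.300
  x4 = (12 - (-3)·0.000 - (-3)·0.000 - (1)·0.000) / (8) = 1.500
Iteration 2:
  x1 = (6 - (2)·-0.091 - (3)·0.300 - (4)·1.500) / (12) = -0.060
  x2 = (-1 - (-4)·0.500 - (-3)·0.300 - (-1)·1.500) / (11) = 0.309
  x3 = (3 - (-1)·0.500 - (-3)·-0.091 - (2)·1.500) / (10) = 0.023
  x4 = (12 - (-3)·0.500 - (-3)·-0.091 - (1)·0.300) / (8) = 1.616

(-0.060, 0.309, 0.023, 1.616)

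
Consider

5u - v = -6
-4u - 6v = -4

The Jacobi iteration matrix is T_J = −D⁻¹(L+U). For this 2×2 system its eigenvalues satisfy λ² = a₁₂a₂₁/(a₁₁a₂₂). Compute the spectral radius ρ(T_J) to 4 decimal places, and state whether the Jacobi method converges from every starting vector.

a₁₂a₂₁/(a₁₁a₂₂) = (-1)·(-4) / ((5)·(-6)) = -0.133333
ρ = √|-0.133333| = √0.133333 = 0.3651
ρ < 1, so Jacobi converges

0.3651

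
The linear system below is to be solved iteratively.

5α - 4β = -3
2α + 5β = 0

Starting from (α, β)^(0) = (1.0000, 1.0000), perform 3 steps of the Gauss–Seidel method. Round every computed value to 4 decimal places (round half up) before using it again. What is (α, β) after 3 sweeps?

(-0.3875, 0.1550)

Iteration 1:
  α = (-3 - (-4)·1.0000) / (5) = 0.2000
  β = (0 - (2)·0.2000) / (5) = -0.0800
Iteration 2:
  α = (-3 - (-4)·-0.0800) / (5) = -0.6640
  β = (0 - (2)·-0.6640) / (5) = 0.2656
Iteration 3:
  α = (-3 - (-4)·0.2656) / (5) = -0.3875
  β = (0 - (2)·-0.3875) / (5) = 0.1550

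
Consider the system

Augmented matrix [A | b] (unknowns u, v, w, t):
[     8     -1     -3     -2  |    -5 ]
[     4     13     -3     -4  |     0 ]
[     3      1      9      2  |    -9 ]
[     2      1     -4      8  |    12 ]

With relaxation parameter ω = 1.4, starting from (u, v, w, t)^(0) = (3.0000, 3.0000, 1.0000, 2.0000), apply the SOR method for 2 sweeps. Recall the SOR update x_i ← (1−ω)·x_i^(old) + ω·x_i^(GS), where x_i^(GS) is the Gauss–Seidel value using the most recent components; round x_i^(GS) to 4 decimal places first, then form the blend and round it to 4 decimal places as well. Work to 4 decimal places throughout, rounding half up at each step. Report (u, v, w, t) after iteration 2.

(-1.9993, -0.0194, 0.5177, 3.2499)

Iteration 1:
  u: GS value = (-5 - (-1)·3.0000 - (-3)·1.0000 - (-2)·2.0000) / (8) = 0.6250;  u ← (1−ω)·3.0000 + ω·0.6250 = -0.3250
  v: GS value = (0 - (4)·-0.3250 - (-3)·1.0000 - (-4)·2.0000) / (13) = 0.9462;  v ← (1−ω)·3.0000 + ω·0.9462 = 0.1247
  w: GS value = (-9 - (3)·-0.3250 - (1)·0.1247 - (2)·2.0000) / (9) = -1.3500;  w ← (1−ω)·1.0000 + ω·-1.3500 = -2.2900
  t: GS value = (12 - (2)·-0.3250 - (1)·0.1247 - (-4)·-2.2900) / (8) = 0.4207;  t ← (1−ω)·2.0000 + ω·0.4207 = -0.2110
Iteration 2:
  u: GS value = (-5 - (-1)·0.1247 - (-3)·-2.2900 - (-2)·-0.2110) / (8) = -1.5209;  u ← (1−ω)·-0.3250 + ω·-1.5209 = -1.9993
  v: GS value = (0 - (4)·-1.9993 - (-3)·-2.2900 - (-4)·-0.2110) / (13) = 0.0218;  v ← (1−ω)·0.1247 + ω·0.0218 = -0.0194
  w: GS value = (-9 - (3)·-1.9993 - (1)·-0.0194 - (2)·-0.2110) / (9) = -0.2845;  w ← (1−ω)·-2.2900 + ω·-0.2845 = 0.5177
  t: GS value = (12 - (2)·-1.9993 - (1)·-0.0194 - (-4)·0.5177) / (8) = 2.2611;  t ← (1−ω)·-0.2110 + ω·2.2611 = 3.2499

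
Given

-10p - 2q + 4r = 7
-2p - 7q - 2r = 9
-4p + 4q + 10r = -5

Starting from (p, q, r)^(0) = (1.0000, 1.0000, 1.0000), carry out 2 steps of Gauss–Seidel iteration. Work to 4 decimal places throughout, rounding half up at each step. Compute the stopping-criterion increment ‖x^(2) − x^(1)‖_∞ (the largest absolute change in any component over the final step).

Iteration 1:
  p = (7 - (-2)·1.0000 - (4)·1.0000) / (-10) = -0.5000
  q = (9 - (-2)·-0.5000 - (-2)·1.0000) / (-7) = -1.4286
  r = (-5 - (-4)·-0.5000 - (4)·-1.4286) / (10) = -0.1286
Iteration 2:
  p = (7 - (-2)·-1.4286 - (4)·-0.1286) / (-10) = -0.4657
  q = (9 - (-2)·-0.4657 - (-2)·-0.1286) / (-7) = -1.1159
  r = (-5 - (-4)·-0.4657 - (4)·-1.1159) / (10) = -0.2399
Change: (0.0343, 0.3127, -0.1113) → max |·| = 0.3127

0.3127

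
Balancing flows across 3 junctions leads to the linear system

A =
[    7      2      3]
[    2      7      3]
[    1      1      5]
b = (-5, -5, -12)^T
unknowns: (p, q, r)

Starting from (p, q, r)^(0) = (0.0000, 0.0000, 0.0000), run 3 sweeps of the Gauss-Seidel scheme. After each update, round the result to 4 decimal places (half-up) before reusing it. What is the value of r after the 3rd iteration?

Iteration 1:
  p = (-5 - (2)·0.0000 - (3)·0.0000) / (7) = -0.7143
  q = (-5 - (2)·-0.7143 - (3)·0.0000) / (7) = -0.5102
  r = (-12 - (1)·-0.7143 - (1)·-0.5102) / (5) = -2.1551
Iteration 2:
  p = (-5 - (2)·-0.5102 - (3)·-2.1551) / (7) = 0.3551
  q = (-5 - (2)·0.3551 - (3)·-2.1551) / (7) = 0.1079
  r = (-12 - (1)·0.3551 - (1)·0.1079) / (5) = -2.4926
Iteration 3:
  p = (-5 - (2)·0.1079 - (3)·-2.4926) / (7) = 0.3231
  q = (-5 - (2)·0.3231 - (3)·-2.4926) / (7) = 0.2617
  r = (-12 - (1)·0.3231 - (1)·0.2617) / (5) = -2.5170

-2.5170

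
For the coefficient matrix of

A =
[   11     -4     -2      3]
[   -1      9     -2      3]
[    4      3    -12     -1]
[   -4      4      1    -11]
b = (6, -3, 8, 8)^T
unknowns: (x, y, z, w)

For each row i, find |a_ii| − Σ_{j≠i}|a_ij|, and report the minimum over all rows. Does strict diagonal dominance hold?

2

row 1: |11| − (4+2+3) = 2
row 2: |9| − (1+2+3) = 3
row 3: |-12| − (4+3+1) = 4
row 4: |-11| − (4+4+1) = 2
minimum over rows = 2 → strictly diagonally dominant (convergence guaranteed)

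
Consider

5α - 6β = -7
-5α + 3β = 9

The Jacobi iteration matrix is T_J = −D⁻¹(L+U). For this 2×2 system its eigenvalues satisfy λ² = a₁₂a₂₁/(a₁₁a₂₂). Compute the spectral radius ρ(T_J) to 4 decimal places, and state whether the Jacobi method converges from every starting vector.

a₁₂a₂₁/(a₁₁a₂₂) = (-6)·(-5) / ((5)·(3)) = 2.000000
ρ = √|2.000000| = √2.000000 = 1.4142
ρ > 1, so Jacobi diverges

1.4142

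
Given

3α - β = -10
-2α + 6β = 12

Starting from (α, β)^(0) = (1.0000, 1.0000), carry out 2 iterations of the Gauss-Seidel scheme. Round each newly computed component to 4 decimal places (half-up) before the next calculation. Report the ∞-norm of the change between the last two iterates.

0.0000

Iteration 1:
  α = (-10 - (-1)·1.0000) / (3) = -3.0000
  β = (12 - (-2)·-3.0000) / (6) = 1.0000
Iteration 2:
  α = (-10 - (-1)·1.0000) / (3) = -3.0000
  β = (12 - (-2)·-3.0000) / (6) = 1.0000
Change: (0.0000, 0.0000) → max |·| = 0.0000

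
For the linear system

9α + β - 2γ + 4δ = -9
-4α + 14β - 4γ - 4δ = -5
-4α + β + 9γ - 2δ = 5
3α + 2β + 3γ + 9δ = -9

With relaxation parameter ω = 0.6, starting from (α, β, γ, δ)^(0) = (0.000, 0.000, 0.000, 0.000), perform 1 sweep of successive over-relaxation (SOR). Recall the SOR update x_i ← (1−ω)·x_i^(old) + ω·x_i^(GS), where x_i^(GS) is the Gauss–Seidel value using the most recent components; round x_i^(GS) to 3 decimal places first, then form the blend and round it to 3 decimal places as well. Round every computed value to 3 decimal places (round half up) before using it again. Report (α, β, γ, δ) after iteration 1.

(-0.600, -0.317, 0.194, -0.476)

Iteration 1:
  α: GS value = (-9 - (1)·0.000 - (-2)·0.000 - (4)·0.000) / (9) = -1.000;  α ← (1−ω)·0.000 + ω·-1.000 = -0.600
  β: GS value = (-5 - (-4)·-0.600 - (-4)·0.000 - (-4)·0.000) / (14) = -0.529;  β ← (1−ω)·0.000 + ω·-0.529 = -0.317
  γ: GS value = (5 - (-4)·-0.600 - (1)·-0.317 - (-2)·0.000) / (9) = 0.324;  γ ← (1−ω)·0.000 + ω·0.324 = 0.194
  δ: GS value = (-9 - (3)·-0.600 - (2)·-0.317 - (3)·0.194) / (9) = -0.794;  δ ← (1−ω)·0.000 + ω·-0.794 = -0.476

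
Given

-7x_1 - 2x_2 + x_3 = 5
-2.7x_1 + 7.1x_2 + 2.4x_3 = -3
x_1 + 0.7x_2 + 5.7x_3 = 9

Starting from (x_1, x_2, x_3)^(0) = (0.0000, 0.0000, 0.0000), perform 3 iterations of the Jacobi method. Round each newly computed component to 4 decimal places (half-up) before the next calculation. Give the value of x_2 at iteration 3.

Iteration 1:
  x_1 = (5 - (-2)·0.0000 - (1)·0.0000) / (-7) = -0.7143
  x_2 = (-3 - (-2.7)·0.0000 - (2.4)·0.0000) / (7.1) = -0.4225
  x_3 = (9 - (1)·0.0000 - (0.7)·0.0000) / (5.7) = 1.5789
Iteration 2:
  x_1 = (5 - (-2)·-0.4225 - (1)·1.5789) / (-7) = -0.3680
  x_2 = (-3 - (-2.7)·-0.7143 - (2.4)·1.5789) / (7.1) = -1.2279
  x_3 = (9 - (1)·-0.7143 - (0.7)·-0.4225) / (5.7) = 1.7561
Iteration 3:
  x_1 = (5 - (-2)·-1.2279 - (1)·1.7561) / (-7) = -0.1126
  x_2 = (-3 - (-2.7)·-0.3680 - (2.4)·1.7561) / (7.1) = -1.1561
  x_3 = (9 - (1)·-0.3680 - (0.7)·-1.2279) / (5.7) = 1.7943

-1.1561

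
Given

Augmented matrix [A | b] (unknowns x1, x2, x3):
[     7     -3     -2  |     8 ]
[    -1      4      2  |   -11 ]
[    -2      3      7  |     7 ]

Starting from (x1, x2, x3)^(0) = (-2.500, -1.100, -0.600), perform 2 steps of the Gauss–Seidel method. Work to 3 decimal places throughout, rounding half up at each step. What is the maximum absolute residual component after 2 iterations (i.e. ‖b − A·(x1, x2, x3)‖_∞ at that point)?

Iteration 1:
  x1 = (8 - (-3)·-1.100 - (-2)·-0.600) / (7) = 0.500
  x2 = (-11 - (-1)·0.500 - (2)·-0.600) / (4) = -2.325
  x3 = (7 - (-2)·0.500 - (3)·-2.325) / (7) = 2.139
Iteration 2:
  x1 = (8 - (-3)·-2.325 - (-2)·2.139) / (7) = 0.758
  x2 = (-11 - (-1)·0.758 - (2)·2.139) / (4) = -3.630
  x3 = (7 - (-2)·0.758 - (3)·-3.630) / (7) = 2.772
Residual b − A·x = (-2.652, -1.266, 0.002); ∞-norm = 2.652

2.652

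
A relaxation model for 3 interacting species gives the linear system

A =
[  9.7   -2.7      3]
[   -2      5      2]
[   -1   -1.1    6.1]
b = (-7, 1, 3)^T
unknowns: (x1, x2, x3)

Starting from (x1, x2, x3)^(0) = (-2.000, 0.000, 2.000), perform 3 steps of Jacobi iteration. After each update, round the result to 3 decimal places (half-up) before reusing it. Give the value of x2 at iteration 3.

Iteration 1:
  x1 = (-7 - (-2.7)·0.000 - (3)·2.000) / (9.7) = -1.340
  x2 = (1 - (-2)·-2.000 - (2)·2.000) / (5) = -1.400
  x3 = (3 - (-1)·-2.000 - (-1.1)·0.000) / (6.1) = 0.164
Iteration 2:
  x1 = (-7 - (-2.7)·-1.400 - (3)·0.164) / (9.7) = -1.162
  x2 = (1 - (-2)·-1.340 - (2)·0.164) / (5) = -0.402
  x3 = (3 - (-1)·-1.340 - (-1.1)·-1.400) / (6.1) = 0.020
Iteration 3:
  x1 = (-7 - (-2.7)·-0.402 - (3)·0.020) / (9.7) = -0.840
  x2 = (1 - (-2)·-1.162 - (2)·0.020) / (5) = -0.273
  x3 = (3 - (-1)·-1.162 - (-1.1)·-0.402) / (6.1) = 0.229

-0.273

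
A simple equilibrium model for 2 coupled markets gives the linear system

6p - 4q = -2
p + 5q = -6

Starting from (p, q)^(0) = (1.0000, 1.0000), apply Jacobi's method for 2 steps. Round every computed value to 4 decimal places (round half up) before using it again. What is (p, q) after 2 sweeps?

Iteration 1:
  p = (-2 - (-4)·1.0000) / (6) = 0.3333
  q = (-6 - (1)·1.0000) / (5) = -1.4000
Iteration 2:
  p = (-2 - (-4)·-1.4000) / (6) = -1.2667
  q = (-6 - (1)·0.3333) / (5) = -1.2667

(-1.2667, -1.2667)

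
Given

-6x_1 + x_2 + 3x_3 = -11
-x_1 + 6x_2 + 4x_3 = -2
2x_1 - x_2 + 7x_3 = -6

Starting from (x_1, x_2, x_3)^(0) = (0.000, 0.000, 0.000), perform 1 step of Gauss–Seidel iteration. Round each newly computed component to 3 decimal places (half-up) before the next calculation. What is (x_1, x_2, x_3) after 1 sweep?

Iteration 1:
  x_1 = (-11 - (1)·0.000 - (3)·0.000) / (-6) = 1.833
  x_2 = (-2 - (-1)·1.833 - (4)·0.000) / (6) = -0.028
  x_3 = (-6 - (2)·1.833 - (-1)·-0.028) / (7) = -1.385

(1.833, -0.028, -1.385)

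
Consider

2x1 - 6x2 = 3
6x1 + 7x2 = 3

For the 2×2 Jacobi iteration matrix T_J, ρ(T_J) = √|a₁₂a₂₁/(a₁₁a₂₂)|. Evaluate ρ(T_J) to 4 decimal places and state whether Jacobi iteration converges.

a₁₂a₂₁/(a₁₁a₂₂) = (-6)·(6) / ((2)·(7)) = -2.571429
ρ = √|-2.571429| = √2.571429 = 1.6036
ρ > 1, so Jacobi diverges

1.6036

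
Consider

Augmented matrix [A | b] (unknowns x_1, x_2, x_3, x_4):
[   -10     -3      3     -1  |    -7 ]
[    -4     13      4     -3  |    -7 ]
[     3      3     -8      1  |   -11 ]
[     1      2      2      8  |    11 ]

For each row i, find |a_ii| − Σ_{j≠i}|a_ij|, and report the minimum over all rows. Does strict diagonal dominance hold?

row 1: |-10| − (3+3+1) = 3
row 2: |13| − (4+4+3) = 2
row 3: |-8| − (3+3+1) = 1
row 4: |8| − (1+2+2) = 3
minimum over rows = 1 → strictly diagonally dominant (convergence guaranteed)

1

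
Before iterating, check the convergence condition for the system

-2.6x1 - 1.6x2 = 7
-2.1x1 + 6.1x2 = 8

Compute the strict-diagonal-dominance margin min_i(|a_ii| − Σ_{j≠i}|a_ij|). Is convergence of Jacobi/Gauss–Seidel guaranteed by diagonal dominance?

row 1: |-2.6| − (1.6) = 1
row 2: |6.1| − (2.1) = 4
minimum over rows = 1 → strictly diagonally dominant (convergence guaranteed)

1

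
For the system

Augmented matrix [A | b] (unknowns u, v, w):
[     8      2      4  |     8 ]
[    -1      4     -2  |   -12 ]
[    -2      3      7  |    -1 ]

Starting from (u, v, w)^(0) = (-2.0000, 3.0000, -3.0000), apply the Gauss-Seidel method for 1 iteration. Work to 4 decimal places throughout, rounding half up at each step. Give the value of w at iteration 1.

Iteration 1:
  u = (8 - (2)·3.0000 - (4)·-3.0000) / (8) = 1.7500
  v = (-12 - (-1)·1.7500 - (-2)·-3.0000) / (4) = -4.0625
  w = (-1 - (-2)·1.7500 - (3)·-4.0625) / (7) = 2.0982

2.0982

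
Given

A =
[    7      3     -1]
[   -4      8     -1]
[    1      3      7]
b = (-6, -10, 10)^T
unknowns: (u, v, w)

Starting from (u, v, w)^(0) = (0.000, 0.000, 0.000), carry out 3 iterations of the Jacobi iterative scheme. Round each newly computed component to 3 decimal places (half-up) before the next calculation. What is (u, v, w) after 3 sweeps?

(0.084, -1.048, 2.088)

Iteration 1:
  u = (-6 - (3)·0.000 - (-1)·0.000) / (7) = -0.857
  v = (-10 - (-4)·0.000 - (-1)·0.000) / (8) = -1.250
  w = (10 - (1)·0.000 - (3)·0.000) / (7) = 1.429
Iteration 2:
  u = (-6 - (3)·-1.250 - (-1)·1.429) / (7) = -0.117
  v = (-10 - (-4)·-0.857 - (-1)·1.429) / (8) = -1.500
  w = (10 - (1)·-0.857 - (3)·-1.250) / (7) = 2.087
Iteration 3:
  u = (-6 - (3)·-1.500 - (-1)·2.087) / (7) = 0.084
  v = (-10 - (-4)·-0.117 - (-1)·2.087) / (8) = -1.048
  w = (10 - (1)·-0.117 - (3)·-1.500) / (7) = 2.088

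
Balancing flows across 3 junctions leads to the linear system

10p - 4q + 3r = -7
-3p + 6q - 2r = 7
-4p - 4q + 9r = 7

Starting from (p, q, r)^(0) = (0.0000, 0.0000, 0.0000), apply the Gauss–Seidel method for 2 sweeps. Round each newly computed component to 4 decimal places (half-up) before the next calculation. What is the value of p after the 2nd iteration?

-0.6222

Iteration 1:
  p = (-7 - (-4)·0.0000 - (3)·0.0000) / (10) = -0.7000
  q = (7 - (-3)·-0.7000 - (-2)·0.0000) / (6) = 0.8167
  r = (7 - (-4)·-0.7000 - (-4)·0.8167) / (9) = 0.8296
Iteration 2:
  p = (-7 - (-4)·0.8167 - (3)·0.8296) / (10) = -0.6222
  q = (7 - (-3)·-0.6222 - (-2)·0.8296) / (6) = 1.1321
  r = (7 - (-4)·-0.6222 - (-4)·1.1321) / (9) = 1.0044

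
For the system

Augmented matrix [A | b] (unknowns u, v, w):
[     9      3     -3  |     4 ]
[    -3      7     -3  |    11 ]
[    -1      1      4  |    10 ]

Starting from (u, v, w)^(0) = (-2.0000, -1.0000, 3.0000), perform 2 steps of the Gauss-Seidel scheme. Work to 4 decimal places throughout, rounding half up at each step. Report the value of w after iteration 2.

Iteration 1:
  u = (4 - (3)·-1.0000 - (-3)·3.0000) / (9) = 1.7778
  v = (11 - (-3)·1.7778 - (-3)·3.0000) / (7) = 3.6191
  w = (10 - (-1)·1.7778 - (1)·3.6191) / (4) = 2.0397
Iteration 2:
  u = (4 - (3)·3.6191 - (-3)·2.0397) / (9) = -0.0820
  v = (11 - (-3)·-0.0820 - (-3)·2.0397) / (7) = 2.4104
  w = (10 - (-1)·-0.0820 - (1)·2.4104) / (4) = 1.8769

1.8769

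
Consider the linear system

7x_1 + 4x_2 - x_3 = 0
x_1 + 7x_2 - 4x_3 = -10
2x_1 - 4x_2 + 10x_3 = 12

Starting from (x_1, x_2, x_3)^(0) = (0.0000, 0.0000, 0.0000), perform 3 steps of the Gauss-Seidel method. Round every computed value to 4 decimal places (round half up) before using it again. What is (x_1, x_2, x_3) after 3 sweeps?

Iteration 1:
  x_1 = (0 - (4)·0.0000 - (-1)·0.0000) / (7) = 0.0000
  x_2 = (-10 - (1)·0.0000 - (-4)·0.0000) / (7) = -1.4286
  x_3 = (12 - (2)·0.0000 - (-4)·-1.4286) / (10) = 0.6286
Iteration 2:
  x_1 = (0 - (4)·-1.4286 - (-1)·0.6286) / (7) = 0.9061
  x_2 = (-10 - (1)·0.9061 - (-4)·0.6286) / (7) = -1.1988
  x_3 = (12 - (2)·0.9061 - (-4)·-1.1988) / (10) = 0.5393
Iteration 3:
  x_1 = (0 - (4)·-1.1988 - (-1)·0.5393) / (7) = 0.7621
  x_2 = (-10 - (1)·0.7621 - (-4)·0.5393) / (7) = -1.2293
  x_3 = (12 - (2)·0.7621 - (-4)·-1.2293) / (10) = 0.5559

(0.7621, -1.2293, 0.5559)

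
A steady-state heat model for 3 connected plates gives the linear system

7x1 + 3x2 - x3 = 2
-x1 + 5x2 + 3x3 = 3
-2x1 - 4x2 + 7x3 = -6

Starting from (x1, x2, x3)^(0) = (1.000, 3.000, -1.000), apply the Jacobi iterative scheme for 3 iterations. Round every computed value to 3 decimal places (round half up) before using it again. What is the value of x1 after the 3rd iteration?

0.365

Iteration 1:
  x1 = (2 - (3)·3.000 - (-1)·-1.000) / (7) = -1.143
  x2 = (3 - (-1)·1.000 - (3)·-1.000) / (5) = 1.400
  x3 = (-6 - (-2)·1.000 - (-4)·3.000) / (7) = 1.143
Iteration 2:
  x1 = (2 - (3)·1.400 - (-1)·1.143) / (7) = -0.151
  x2 = (3 - (-1)·-1.143 - (3)·1.143) / (5) = -0.314
  x3 = (-6 - (-2)·-1.143 - (-4)·1.400) / (7) = -0.384
Iteration 3:
  x1 = (2 - (3)·-0.314 - (-1)·-0.384) / (7) = 0.365
  x2 = (3 - (-1)·-0.151 - (3)·-0.384) / (5) = 0.800
  x3 = (-6 - (-2)·-0.151 - (-4)·-0.314) / (7) = -1.080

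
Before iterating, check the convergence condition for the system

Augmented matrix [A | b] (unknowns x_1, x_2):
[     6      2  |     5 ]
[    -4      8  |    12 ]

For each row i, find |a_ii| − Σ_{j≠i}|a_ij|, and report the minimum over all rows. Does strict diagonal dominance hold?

4

row 1: |6| − (2) = 4
row 2: |8| − (4) = 4
minimum over rows = 4 → strictly diagonally dominant (convergence guaranteed)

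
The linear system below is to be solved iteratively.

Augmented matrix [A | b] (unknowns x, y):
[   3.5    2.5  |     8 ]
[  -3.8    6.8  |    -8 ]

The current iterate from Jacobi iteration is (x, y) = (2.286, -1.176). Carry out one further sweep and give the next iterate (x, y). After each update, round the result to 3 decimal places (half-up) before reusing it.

(3.126, 0.101)

One sweep:
  x = (8 - (2.5)·-1.176) / (3.5) = 3.126
  y = (-8 - (-3.8)·2.286) / (6.8) = 0.101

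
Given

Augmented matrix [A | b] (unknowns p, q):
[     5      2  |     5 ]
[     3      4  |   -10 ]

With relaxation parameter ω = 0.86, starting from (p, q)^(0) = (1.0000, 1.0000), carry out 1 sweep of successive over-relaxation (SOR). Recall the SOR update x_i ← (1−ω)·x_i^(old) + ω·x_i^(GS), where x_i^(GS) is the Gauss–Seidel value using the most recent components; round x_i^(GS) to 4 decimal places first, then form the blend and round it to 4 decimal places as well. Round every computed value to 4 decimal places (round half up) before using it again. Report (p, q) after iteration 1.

(0.6560, -2.4331)

Iteration 1:
  p: GS value = (5 - (2)·1.0000) / (5) = 0.6000;  p ← (1−ω)·1.0000 + ω·0.6000 = 0.6560
  q: GS value = (-10 - (3)·0.6560) / (4) = -2.9920;  q ← (1−ω)·1.0000 + ω·-2.9920 = -2.4331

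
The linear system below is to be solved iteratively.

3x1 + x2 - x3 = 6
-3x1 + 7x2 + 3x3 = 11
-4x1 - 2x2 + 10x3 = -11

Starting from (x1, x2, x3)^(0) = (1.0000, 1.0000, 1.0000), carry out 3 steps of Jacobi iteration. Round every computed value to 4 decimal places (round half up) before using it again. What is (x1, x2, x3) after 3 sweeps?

Iteration 1:
  x1 = (6 - (1)·1.0000 - (-1)·1.0000) / (3) = 2.0000
  x2 = (11 - (-3)·1.0000 - (3)·1.0000) / (7) = 1.5714
  x3 = (-11 - (-4)·1.0000 - (-2)·1.0000) / (10) = -0.5000
Iteration 2:
  x1 = (6 - (1)·1.5714 - (-1)·-0.5000) / (3) = 1.3095
  x2 = (11 - (-3)·2.0000 - (3)·-0.5000) / (7) = 2.6429
  x3 = (-11 - (-4)·2.0000 - (-2)·1.5714) / (10) = 0.0143
Iteration 3:
  x1 = (6 - (1)·2.6429 - (-1)·0.0143) / (3) = 1.1238
  x2 = (11 - (-3)·1.3095 - (3)·0.0143) / (7) = 2.1265
  x3 = (-11 - (-4)·1.3095 - (-2)·2.6429) / (10) = -0.0476

(1.1238, 2.1265, -0.0476)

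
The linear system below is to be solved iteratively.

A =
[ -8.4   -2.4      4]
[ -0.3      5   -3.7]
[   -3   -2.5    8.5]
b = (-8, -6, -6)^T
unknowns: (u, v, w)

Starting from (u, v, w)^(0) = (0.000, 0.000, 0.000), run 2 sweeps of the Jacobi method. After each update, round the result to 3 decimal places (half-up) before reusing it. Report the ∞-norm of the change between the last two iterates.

Iteration 1:
  u = (-8 - (-2.4)·0.000 - (4)·0.000) / (-8.4) = 0.952
  v = (-6 - (-0.3)·0.000 - (-3.7)·0.000) / (5) = -1.200
  w = (-6 - (-3)·0.000 - (-2.5)·0.000) / (8.5) = -0.706
Iteration 2:
  u = (-8 - (-2.4)·-1.200 - (4)·-0.706) / (-8.4) = 0.959
  v = (-6 - (-0.3)·0.952 - (-3.7)·-0.706) / (5) = -1.665
  w = (-6 - (-3)·0.952 - (-2.5)·-1.200) / (8.5) = -0.723
Change: (0.007, -0.465, -0.017) → max |·| = 0.465

0.465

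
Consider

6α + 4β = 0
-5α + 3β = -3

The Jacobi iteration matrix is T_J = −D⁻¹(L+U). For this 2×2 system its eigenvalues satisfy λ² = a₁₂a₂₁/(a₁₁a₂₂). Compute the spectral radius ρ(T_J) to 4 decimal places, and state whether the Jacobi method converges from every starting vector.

1.0541

a₁₂a₂₁/(a₁₁a₂₂) = (4)·(-5) / ((6)·(3)) = -1.111111
ρ = √|-1.111111| = √1.111111 = 1.0541
ρ > 1, so Jacobi diverges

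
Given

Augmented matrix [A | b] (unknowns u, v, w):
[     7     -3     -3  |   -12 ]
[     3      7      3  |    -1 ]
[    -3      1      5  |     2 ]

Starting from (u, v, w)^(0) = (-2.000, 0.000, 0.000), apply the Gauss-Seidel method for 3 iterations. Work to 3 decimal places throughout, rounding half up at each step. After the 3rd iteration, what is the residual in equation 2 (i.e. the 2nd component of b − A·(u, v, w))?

-0.186

Iteration 1:
  u = (-12 - (-3)·0.000 - (-3)·0.000) / (7) = -1.714
  v = (-1 - (3)·-1.714 - (3)·0.000) / (7) = 0.592
  w = (2 - (-3)·-1.714 - (1)·0.592) / (5) = -0.747
Iteration 2:
  u = (-12 - (-3)·0.592 - (-3)·-0.747) / (7) = -1.781
  v = (-1 - (3)·-1.781 - (3)·-0.747) / (7) = 0.941
  w = (2 - (-3)·-1.781 - (1)·0.941) / (5) = -0.857
Iteration 3:
  u = (-12 - (-3)·0.941 - (-3)·-0.857) / (7) = -1.678
  v = (-1 - (3)·-1.678 - (3)·-0.857) / (7) = 0.944
  w = (2 - (-3)·-1.678 - (1)·0.944) / (5) = -0.796
Residual b − A·x = (0.190, -0.186, 0.002)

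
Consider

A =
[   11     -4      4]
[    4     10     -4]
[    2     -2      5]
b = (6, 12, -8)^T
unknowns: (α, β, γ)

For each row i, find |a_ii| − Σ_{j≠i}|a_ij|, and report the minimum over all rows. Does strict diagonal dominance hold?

row 1: |11| − (4+4) = 3
row 2: |10| − (4+4) = 2
row 3: |5| − (2+2) = 1
minimum over rows = 1 → strictly diagonally dominant (convergence guaranteed)

1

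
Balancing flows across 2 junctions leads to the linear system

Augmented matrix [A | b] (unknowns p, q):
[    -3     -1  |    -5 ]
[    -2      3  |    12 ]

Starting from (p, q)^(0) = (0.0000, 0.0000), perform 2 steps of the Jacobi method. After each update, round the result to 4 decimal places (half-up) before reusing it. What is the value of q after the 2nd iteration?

5.1111

Iteration 1:
  p = (-5 - (-1)·0.0000) / (-3) = 1.6667
  q = (12 - (-2)·0.0000) / (3) = 4.0000
Iteration 2:
  p = (-5 - (-1)·4.0000) / (-3) = 0.3333
  q = (12 - (-2)·1.6667) / (3) = 5.1111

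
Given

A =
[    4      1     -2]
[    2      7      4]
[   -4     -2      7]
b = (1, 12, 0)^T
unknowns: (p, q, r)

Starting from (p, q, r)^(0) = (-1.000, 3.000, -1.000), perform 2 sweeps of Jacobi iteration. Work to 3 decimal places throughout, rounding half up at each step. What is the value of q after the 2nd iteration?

Iteration 1:
  p = (1 - (1)·3.000 - (-2)·-1.000) / (4) = -1.000
  q = (12 - (2)·-1.000 - (4)·-1.000) / (7) = 2.571
  r = (0 - (-4)·-1.000 - (-2)·3.000) / (7) = 0.286
Iteration 2:
  p = (1 - (1)·2.571 - (-2)·0.286) / (4) = -0.250
  q = (12 - (2)·-1.000 - (4)·0.286) / (7) = 1.837
  r = (0 - (-4)·-1.000 - (-2)·2.571) / (7) = 0.163

1.837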